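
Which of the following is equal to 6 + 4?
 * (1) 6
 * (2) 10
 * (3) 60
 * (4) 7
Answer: 2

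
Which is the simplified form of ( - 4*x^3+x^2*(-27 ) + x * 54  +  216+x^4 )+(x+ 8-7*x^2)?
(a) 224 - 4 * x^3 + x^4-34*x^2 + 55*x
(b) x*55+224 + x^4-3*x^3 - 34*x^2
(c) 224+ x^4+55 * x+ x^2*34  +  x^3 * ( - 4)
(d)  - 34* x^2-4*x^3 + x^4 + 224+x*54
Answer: a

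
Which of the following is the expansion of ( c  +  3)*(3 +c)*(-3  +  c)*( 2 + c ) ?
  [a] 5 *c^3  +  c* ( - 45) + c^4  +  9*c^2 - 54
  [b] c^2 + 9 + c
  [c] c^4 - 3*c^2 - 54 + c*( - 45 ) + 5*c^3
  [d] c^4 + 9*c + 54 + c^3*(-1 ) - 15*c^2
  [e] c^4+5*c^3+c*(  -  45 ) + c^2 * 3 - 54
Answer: c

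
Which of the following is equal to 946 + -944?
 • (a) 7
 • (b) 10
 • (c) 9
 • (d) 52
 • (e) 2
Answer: e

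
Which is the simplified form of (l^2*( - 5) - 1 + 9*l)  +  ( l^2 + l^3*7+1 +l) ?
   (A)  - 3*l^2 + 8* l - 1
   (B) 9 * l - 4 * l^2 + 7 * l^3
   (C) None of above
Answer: C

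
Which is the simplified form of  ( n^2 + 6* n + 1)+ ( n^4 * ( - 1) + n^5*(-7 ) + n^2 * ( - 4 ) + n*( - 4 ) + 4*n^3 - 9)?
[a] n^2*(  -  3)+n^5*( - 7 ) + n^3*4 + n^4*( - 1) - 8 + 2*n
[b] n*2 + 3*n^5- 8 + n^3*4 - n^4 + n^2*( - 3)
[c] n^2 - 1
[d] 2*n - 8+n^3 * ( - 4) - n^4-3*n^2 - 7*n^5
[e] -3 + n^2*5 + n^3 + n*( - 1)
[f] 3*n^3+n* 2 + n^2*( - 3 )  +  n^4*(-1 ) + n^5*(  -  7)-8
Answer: a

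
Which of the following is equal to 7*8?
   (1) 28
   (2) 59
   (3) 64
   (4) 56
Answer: 4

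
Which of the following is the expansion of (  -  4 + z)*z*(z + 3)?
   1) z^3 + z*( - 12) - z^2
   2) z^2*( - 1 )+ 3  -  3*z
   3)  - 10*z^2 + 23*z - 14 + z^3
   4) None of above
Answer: 1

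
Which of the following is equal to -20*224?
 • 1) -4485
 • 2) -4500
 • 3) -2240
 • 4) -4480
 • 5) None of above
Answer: 4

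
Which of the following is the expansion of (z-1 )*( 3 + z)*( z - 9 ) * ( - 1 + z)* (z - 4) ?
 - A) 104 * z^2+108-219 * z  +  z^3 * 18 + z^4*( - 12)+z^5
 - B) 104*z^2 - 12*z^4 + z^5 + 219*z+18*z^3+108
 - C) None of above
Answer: A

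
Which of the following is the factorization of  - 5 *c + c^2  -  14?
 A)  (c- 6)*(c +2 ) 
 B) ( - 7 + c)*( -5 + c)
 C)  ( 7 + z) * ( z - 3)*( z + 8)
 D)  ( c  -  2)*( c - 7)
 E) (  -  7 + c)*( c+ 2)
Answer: E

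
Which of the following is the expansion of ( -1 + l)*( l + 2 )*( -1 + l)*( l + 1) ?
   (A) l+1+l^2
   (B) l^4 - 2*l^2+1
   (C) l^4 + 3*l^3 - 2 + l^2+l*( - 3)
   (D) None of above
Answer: D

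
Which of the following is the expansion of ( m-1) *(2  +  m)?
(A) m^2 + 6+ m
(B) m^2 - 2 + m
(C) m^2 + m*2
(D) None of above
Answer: B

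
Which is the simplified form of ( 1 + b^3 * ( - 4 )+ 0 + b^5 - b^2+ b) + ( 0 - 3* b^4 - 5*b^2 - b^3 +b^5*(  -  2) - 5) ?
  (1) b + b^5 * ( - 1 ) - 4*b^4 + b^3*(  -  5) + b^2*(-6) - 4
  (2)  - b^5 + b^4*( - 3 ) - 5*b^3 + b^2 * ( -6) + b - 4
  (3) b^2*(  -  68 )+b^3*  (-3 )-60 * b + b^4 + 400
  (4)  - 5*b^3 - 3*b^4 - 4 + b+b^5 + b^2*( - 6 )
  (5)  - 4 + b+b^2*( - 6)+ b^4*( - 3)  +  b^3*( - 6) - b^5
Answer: 2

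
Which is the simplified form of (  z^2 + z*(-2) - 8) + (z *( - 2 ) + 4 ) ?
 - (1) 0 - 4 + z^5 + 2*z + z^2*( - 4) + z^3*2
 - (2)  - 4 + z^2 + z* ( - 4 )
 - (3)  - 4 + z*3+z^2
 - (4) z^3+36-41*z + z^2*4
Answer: 2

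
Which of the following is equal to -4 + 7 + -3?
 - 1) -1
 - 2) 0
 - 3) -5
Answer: 2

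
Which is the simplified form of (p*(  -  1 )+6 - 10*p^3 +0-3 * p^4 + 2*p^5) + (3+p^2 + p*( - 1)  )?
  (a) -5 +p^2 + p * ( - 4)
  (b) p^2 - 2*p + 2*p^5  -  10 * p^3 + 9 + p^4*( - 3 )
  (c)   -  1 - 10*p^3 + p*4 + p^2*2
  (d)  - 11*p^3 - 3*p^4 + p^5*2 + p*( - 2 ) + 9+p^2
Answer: b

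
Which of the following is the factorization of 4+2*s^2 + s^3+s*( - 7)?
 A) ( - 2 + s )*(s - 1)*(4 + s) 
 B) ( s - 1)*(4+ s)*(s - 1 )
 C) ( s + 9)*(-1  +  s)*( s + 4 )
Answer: B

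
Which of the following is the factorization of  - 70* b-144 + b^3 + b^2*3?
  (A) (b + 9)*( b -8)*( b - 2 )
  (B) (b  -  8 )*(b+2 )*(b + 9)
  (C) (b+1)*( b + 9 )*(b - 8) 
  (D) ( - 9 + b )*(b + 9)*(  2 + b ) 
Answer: B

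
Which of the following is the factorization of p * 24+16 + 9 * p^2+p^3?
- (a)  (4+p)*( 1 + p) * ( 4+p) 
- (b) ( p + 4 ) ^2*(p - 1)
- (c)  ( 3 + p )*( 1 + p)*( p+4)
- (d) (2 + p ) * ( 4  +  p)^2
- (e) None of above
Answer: a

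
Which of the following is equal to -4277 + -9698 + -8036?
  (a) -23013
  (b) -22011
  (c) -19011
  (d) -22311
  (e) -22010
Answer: b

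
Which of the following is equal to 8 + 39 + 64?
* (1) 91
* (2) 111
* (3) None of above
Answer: 2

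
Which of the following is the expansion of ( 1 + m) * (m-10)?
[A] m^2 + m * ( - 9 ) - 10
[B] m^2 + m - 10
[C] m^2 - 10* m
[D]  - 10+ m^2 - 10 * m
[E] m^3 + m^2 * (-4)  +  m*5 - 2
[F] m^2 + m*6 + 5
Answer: A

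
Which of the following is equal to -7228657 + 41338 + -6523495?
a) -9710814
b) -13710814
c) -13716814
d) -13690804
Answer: b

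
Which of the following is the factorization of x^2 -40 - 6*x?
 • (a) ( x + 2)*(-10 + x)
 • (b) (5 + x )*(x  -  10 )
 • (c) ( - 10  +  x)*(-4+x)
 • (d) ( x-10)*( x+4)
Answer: d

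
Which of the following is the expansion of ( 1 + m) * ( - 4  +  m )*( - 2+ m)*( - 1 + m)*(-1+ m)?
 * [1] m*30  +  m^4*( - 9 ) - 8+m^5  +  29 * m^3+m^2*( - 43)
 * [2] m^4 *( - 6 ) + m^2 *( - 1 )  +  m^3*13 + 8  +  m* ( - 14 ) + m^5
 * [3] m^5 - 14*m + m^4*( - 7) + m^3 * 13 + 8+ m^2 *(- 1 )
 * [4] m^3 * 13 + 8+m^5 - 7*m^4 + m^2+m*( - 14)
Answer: 3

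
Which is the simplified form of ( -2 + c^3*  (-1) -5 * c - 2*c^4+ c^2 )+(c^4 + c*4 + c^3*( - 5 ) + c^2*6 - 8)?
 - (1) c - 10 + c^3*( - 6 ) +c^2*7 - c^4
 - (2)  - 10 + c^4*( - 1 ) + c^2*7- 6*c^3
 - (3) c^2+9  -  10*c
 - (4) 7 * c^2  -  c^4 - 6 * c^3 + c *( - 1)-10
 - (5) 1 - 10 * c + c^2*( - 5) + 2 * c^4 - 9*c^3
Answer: 4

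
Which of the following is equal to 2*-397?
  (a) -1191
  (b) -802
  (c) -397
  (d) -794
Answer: d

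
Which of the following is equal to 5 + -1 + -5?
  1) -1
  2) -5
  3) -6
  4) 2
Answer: 1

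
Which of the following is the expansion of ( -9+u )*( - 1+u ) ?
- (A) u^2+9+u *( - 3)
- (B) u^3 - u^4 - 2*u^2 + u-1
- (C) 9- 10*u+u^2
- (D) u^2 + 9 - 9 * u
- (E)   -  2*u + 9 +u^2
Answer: C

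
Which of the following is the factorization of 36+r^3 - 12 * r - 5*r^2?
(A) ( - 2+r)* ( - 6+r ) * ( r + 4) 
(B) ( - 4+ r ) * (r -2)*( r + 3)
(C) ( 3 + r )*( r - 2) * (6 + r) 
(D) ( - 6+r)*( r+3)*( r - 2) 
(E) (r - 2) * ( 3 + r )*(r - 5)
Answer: D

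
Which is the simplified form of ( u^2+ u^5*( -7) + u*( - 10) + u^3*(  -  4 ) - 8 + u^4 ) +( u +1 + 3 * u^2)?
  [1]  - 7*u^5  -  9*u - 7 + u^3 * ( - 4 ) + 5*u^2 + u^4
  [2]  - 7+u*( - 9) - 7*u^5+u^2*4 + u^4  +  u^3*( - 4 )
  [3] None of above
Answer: 2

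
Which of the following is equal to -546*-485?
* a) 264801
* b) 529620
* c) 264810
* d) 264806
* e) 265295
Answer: c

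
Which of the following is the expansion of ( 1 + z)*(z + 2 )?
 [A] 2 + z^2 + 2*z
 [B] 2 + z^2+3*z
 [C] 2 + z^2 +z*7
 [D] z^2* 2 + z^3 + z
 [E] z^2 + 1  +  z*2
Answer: B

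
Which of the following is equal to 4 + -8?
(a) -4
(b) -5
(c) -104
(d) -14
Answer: a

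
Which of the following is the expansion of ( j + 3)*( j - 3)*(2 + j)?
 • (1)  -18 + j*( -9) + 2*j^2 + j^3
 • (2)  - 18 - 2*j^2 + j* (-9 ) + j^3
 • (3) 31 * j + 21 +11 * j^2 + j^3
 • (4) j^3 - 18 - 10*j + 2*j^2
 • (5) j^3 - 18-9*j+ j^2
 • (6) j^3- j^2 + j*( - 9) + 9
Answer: 1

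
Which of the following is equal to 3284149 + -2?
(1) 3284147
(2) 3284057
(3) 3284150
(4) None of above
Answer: 1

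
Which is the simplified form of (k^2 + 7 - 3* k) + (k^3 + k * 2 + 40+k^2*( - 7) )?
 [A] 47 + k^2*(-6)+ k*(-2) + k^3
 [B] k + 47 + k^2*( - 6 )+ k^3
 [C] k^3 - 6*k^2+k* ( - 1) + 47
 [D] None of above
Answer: C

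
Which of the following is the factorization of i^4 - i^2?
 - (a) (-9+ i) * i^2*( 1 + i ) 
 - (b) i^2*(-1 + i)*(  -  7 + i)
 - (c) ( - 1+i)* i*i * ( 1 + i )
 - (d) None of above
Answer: c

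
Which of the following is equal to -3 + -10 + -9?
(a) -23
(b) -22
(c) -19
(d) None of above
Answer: b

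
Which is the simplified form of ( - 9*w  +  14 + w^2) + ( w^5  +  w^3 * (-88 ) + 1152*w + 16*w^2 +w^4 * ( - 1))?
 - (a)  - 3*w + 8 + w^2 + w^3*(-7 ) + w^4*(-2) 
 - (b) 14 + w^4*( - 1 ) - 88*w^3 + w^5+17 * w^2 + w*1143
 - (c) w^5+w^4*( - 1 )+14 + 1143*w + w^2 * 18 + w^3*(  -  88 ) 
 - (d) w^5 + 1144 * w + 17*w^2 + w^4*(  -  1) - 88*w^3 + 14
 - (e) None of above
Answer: b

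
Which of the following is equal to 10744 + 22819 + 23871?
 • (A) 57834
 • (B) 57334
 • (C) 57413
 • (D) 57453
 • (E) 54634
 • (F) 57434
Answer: F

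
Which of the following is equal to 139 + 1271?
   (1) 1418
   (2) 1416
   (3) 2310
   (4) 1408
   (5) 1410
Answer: 5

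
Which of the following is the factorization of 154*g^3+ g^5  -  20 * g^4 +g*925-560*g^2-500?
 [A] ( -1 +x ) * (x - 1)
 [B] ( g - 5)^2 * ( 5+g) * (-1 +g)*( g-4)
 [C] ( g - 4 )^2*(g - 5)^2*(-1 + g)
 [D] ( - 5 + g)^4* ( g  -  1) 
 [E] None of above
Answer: E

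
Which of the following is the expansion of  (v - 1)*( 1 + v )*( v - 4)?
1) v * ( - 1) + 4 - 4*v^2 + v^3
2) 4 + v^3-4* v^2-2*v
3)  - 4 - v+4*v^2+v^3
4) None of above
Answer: 1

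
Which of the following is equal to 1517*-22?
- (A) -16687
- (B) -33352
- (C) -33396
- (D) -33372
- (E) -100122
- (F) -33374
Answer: F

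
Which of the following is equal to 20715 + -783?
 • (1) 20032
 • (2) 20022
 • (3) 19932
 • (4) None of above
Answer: 3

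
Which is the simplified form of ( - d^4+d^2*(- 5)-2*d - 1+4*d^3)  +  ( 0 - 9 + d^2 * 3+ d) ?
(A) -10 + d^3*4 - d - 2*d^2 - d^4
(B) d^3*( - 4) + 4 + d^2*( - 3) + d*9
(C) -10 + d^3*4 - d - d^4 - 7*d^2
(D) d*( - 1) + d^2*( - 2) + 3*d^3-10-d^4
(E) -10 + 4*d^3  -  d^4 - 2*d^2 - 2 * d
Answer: A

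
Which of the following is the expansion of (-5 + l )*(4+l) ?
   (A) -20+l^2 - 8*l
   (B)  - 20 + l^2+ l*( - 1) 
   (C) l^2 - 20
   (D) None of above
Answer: B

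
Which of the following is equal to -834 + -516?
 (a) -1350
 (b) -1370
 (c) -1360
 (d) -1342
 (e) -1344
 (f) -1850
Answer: a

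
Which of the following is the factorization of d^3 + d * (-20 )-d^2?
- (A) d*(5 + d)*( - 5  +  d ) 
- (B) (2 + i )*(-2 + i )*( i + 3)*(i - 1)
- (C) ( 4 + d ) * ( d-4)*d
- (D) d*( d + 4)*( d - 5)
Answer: D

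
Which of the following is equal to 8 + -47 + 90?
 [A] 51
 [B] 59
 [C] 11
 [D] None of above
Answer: A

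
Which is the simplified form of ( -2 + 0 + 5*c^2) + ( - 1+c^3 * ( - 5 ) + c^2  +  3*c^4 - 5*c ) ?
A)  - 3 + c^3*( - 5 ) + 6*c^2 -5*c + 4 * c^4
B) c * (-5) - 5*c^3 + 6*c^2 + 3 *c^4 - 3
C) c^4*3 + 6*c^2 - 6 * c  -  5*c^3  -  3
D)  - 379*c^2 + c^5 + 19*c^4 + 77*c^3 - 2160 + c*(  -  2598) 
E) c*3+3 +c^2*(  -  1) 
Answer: B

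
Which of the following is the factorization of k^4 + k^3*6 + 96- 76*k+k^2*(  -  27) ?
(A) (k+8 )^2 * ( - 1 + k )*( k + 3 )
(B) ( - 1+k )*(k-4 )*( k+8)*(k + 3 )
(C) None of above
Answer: B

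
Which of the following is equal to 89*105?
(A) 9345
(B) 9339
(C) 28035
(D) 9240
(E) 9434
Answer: A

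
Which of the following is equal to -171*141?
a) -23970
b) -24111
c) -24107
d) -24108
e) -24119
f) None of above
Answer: b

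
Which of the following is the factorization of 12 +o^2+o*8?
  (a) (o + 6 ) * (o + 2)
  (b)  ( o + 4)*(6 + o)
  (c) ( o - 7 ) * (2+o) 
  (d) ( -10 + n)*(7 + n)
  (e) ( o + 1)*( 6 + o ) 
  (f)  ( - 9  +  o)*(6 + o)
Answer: a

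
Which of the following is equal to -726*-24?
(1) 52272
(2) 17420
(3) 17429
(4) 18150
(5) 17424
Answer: 5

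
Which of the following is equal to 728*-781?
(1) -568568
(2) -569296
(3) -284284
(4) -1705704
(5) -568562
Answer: 1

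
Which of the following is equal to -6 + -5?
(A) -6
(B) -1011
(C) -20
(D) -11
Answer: D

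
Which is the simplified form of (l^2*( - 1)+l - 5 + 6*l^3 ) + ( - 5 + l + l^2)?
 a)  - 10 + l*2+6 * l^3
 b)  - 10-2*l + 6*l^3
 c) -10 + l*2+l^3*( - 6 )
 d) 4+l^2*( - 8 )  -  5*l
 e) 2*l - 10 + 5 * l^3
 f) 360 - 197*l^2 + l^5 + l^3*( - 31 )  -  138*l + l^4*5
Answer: a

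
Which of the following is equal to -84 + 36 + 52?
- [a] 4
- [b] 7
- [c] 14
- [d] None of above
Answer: a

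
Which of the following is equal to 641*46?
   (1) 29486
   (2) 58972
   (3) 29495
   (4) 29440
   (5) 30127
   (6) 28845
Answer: 1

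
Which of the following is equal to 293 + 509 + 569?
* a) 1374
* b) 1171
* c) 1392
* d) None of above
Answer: d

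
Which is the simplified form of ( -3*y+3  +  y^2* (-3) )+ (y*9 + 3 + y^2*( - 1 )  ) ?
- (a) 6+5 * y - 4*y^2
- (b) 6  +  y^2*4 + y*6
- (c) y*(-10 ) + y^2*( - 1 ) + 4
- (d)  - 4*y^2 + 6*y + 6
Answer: d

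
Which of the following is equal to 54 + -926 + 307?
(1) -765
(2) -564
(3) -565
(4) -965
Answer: 3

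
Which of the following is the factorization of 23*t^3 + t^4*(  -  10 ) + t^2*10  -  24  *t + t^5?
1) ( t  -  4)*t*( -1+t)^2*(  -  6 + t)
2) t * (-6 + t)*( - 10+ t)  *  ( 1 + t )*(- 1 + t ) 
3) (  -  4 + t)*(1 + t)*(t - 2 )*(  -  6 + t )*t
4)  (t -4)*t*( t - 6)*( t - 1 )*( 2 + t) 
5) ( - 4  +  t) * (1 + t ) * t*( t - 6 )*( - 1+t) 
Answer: 5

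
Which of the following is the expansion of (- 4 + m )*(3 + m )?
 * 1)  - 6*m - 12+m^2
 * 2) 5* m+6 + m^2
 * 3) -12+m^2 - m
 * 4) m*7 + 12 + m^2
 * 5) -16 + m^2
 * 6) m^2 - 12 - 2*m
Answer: 3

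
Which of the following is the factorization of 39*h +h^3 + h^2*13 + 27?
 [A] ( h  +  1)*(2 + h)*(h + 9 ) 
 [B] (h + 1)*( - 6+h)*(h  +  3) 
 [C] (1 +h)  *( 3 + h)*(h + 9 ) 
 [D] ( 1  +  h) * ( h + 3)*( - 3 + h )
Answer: C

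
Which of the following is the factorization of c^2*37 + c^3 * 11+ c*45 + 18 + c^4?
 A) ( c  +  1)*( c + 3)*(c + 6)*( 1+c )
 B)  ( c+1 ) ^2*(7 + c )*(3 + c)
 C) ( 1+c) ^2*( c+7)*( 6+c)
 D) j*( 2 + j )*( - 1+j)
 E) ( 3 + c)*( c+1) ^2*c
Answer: A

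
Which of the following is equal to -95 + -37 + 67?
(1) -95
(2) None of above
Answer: 2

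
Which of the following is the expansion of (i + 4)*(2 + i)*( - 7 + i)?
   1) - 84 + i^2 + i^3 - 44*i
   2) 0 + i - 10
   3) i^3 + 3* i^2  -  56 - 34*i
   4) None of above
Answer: 4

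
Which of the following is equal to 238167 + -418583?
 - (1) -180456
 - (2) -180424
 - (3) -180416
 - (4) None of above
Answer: 3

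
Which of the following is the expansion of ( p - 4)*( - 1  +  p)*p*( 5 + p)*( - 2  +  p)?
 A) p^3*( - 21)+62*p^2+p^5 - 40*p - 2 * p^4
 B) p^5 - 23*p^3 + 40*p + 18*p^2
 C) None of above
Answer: A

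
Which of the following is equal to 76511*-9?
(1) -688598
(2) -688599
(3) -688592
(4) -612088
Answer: 2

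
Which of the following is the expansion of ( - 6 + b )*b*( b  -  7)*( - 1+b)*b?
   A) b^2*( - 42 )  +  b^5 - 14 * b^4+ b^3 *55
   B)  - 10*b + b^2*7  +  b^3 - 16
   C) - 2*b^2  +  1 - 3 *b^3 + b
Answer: A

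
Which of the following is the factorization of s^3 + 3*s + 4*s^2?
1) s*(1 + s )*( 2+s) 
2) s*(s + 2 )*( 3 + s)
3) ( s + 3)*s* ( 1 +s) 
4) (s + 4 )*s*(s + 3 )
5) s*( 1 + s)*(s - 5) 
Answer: 3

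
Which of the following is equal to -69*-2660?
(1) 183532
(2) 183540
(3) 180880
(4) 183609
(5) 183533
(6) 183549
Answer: 2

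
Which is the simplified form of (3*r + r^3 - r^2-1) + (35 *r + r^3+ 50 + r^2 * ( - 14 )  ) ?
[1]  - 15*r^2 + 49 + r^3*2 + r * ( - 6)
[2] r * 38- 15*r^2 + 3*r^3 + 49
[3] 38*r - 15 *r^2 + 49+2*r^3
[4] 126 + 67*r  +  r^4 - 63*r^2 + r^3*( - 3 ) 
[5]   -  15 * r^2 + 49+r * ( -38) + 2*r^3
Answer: 3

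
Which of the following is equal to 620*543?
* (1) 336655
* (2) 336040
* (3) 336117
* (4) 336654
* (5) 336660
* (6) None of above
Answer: 5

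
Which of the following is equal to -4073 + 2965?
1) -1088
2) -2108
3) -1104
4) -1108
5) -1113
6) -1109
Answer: 4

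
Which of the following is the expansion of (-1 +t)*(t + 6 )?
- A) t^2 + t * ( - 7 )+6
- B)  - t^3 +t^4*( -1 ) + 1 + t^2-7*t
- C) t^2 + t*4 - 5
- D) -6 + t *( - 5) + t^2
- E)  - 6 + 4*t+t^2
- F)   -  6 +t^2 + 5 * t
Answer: F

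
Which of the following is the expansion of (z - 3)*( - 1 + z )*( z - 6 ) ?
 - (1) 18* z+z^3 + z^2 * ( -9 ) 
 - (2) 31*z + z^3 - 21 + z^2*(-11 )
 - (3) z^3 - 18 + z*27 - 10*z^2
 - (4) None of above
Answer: 3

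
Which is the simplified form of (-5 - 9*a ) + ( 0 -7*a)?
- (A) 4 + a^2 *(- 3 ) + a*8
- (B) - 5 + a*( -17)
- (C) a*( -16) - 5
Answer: C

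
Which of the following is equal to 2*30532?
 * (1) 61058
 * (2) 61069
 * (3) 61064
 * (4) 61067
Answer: 3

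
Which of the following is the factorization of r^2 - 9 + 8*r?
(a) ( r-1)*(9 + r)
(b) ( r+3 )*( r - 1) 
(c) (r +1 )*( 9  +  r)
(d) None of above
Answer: a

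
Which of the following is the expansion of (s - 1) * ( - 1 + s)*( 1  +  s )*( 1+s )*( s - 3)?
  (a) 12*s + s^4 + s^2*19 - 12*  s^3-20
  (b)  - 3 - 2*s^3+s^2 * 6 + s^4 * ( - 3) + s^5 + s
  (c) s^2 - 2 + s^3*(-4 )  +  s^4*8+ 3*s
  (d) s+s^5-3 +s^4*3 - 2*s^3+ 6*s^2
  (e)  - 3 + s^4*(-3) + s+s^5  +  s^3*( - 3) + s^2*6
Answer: b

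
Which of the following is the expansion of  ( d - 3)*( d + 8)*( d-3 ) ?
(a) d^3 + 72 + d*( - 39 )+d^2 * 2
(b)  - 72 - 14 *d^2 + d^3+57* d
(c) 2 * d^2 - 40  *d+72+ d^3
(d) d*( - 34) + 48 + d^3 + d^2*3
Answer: a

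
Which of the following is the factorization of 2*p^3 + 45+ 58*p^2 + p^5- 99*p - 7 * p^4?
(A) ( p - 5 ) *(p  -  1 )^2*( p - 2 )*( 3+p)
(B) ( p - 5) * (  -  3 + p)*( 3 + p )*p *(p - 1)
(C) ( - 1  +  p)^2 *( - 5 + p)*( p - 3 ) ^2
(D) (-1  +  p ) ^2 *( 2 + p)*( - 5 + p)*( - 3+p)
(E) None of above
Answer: E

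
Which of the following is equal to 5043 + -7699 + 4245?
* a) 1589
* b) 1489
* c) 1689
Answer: a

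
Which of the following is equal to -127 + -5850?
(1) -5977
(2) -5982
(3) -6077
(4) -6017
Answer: 1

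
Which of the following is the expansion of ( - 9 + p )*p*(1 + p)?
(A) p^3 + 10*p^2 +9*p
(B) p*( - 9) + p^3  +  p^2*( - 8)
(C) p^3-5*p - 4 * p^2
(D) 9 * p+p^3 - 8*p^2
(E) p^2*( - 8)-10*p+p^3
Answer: B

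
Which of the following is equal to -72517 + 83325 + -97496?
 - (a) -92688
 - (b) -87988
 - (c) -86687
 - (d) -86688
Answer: d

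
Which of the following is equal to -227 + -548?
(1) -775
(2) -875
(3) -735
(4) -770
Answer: 1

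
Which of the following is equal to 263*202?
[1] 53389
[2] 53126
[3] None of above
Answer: 2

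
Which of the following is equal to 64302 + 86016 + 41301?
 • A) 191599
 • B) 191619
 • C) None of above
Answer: B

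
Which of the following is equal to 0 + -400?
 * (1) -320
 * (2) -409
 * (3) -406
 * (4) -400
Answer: 4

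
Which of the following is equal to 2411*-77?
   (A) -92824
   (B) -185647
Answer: B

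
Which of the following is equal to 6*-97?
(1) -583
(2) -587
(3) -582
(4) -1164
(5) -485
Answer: 3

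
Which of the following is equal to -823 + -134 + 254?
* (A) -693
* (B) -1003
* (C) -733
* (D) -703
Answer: D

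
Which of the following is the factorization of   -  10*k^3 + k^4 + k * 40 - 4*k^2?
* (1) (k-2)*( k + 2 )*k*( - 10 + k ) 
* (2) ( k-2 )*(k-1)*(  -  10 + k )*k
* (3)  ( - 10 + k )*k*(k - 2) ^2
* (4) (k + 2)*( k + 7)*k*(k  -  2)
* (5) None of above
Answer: 1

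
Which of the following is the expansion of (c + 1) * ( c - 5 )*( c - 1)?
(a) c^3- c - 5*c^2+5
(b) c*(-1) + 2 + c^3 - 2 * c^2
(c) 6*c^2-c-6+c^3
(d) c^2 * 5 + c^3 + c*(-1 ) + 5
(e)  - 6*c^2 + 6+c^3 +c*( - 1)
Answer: a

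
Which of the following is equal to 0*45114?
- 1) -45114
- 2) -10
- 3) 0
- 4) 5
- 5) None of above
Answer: 3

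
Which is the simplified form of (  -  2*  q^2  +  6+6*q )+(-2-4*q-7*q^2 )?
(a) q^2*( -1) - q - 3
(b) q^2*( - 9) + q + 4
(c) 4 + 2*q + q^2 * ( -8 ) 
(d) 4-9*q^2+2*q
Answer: d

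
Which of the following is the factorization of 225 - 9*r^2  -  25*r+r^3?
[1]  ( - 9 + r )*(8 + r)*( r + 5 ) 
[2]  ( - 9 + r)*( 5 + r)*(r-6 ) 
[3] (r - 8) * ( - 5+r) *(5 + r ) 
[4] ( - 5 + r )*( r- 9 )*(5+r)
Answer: 4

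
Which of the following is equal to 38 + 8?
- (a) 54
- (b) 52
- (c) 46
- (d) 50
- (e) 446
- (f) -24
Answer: c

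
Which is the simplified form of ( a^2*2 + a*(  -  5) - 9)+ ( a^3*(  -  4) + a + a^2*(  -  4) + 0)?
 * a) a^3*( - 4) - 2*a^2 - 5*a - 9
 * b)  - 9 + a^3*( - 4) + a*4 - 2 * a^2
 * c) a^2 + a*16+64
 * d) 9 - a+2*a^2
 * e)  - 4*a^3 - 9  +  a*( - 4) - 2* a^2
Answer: e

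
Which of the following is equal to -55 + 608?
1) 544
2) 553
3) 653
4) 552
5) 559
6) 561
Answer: 2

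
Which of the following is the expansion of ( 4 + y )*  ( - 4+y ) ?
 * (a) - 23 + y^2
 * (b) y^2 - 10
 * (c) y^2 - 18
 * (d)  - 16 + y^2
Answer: d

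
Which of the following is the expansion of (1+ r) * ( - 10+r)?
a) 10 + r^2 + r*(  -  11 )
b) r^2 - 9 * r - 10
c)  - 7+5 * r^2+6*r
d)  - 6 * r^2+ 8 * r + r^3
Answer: b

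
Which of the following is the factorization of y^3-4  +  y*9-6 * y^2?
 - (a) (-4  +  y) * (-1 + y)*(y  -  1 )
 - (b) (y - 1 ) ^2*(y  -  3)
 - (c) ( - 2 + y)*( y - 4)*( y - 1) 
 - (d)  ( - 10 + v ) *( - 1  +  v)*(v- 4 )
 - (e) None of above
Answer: a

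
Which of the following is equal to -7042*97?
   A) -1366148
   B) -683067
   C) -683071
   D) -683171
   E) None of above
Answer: E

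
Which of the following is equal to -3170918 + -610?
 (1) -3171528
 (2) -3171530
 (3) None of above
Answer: 1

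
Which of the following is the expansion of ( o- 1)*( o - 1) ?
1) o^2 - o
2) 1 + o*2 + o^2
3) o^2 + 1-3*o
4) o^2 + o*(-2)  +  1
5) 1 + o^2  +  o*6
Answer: 4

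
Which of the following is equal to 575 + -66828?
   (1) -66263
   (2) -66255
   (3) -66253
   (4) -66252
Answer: 3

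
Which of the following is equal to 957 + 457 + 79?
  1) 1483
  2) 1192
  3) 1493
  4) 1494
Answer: 3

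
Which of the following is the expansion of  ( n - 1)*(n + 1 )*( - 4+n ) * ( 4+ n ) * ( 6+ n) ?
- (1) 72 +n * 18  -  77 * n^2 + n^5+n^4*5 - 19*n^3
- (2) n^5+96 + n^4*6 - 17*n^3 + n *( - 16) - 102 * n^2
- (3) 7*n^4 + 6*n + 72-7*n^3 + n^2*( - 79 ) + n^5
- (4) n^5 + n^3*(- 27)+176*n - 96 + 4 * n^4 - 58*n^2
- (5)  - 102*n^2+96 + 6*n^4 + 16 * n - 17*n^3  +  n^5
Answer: 5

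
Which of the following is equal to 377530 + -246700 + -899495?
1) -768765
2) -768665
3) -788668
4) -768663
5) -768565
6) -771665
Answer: 2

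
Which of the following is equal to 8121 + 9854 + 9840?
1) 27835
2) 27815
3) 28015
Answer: 2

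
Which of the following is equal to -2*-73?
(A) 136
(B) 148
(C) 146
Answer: C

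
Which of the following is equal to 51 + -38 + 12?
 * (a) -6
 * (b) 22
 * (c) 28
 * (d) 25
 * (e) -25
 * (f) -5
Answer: d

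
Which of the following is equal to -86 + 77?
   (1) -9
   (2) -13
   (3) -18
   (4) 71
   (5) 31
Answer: 1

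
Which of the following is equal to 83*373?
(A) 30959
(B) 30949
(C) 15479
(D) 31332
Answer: A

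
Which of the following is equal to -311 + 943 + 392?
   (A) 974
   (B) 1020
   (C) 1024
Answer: C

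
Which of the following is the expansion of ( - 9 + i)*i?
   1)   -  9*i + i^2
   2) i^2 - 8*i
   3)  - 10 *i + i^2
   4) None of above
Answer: 1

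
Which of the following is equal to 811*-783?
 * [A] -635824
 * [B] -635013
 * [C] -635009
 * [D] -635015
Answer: B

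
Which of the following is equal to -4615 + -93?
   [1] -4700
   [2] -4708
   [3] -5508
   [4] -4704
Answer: 2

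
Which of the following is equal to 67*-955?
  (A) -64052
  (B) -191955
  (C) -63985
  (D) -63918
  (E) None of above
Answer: C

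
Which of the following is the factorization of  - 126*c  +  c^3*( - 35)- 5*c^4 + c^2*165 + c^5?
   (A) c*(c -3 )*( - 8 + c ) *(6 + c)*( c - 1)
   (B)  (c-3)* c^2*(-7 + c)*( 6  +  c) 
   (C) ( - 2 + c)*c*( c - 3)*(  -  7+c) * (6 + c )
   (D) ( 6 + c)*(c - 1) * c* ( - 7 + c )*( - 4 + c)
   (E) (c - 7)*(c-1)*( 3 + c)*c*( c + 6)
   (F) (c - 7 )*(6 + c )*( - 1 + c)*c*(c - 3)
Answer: F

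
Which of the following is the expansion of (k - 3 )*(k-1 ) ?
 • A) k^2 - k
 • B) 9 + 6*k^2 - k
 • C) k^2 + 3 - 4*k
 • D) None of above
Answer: C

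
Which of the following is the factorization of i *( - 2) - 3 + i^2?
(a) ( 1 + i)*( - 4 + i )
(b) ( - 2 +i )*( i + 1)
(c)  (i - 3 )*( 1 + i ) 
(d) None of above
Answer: c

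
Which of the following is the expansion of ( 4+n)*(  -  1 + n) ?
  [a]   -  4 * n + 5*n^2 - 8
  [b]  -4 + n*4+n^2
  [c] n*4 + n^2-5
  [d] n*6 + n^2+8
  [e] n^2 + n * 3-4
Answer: e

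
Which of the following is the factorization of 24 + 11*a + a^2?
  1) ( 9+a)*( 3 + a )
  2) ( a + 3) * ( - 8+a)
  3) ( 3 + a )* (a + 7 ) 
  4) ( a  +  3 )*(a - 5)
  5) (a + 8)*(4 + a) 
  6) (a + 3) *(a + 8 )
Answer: 6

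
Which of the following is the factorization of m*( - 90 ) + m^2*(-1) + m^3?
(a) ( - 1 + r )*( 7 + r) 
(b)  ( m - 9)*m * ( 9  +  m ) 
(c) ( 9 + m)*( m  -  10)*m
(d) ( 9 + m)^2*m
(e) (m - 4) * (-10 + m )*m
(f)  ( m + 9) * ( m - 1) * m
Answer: c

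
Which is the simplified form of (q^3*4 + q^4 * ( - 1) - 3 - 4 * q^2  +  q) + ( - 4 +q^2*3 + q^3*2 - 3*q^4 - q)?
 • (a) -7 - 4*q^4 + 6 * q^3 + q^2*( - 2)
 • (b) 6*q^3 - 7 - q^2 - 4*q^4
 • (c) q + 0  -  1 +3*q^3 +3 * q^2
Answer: b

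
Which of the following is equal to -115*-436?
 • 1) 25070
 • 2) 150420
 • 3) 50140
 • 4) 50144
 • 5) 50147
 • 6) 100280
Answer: 3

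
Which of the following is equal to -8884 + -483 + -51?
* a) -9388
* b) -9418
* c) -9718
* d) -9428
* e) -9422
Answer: b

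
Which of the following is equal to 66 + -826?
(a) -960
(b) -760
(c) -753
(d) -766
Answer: b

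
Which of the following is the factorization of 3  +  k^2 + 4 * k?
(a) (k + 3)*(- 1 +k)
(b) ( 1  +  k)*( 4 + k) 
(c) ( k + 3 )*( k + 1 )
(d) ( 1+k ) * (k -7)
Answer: c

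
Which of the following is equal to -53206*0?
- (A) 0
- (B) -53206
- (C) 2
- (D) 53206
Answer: A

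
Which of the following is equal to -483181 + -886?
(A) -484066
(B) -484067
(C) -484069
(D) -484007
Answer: B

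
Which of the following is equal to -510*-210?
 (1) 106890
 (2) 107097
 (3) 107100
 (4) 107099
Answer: 3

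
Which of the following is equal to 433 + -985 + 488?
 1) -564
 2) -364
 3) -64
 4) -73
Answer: 3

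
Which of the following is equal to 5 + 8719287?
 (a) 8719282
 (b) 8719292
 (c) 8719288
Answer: b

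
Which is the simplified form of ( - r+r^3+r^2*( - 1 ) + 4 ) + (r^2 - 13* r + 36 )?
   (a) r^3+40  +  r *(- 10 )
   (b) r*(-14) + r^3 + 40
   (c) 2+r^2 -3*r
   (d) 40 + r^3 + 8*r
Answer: b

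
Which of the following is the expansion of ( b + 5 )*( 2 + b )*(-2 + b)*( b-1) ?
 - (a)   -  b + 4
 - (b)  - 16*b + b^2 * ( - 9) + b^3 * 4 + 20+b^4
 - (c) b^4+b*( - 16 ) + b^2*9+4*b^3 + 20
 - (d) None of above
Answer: b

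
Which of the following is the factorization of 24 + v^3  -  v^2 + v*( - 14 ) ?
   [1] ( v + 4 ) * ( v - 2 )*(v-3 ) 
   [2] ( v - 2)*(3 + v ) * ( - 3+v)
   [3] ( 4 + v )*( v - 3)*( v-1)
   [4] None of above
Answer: 1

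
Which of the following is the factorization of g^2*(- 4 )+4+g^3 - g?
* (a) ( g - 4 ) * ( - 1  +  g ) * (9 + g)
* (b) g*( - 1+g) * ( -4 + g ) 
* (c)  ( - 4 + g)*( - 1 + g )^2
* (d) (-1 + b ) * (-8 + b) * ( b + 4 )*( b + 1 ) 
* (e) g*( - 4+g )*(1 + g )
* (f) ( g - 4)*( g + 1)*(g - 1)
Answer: f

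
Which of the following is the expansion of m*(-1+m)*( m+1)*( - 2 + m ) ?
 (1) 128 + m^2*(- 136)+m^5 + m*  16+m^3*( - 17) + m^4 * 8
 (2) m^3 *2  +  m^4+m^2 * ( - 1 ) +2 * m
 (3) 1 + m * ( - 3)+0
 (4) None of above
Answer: 4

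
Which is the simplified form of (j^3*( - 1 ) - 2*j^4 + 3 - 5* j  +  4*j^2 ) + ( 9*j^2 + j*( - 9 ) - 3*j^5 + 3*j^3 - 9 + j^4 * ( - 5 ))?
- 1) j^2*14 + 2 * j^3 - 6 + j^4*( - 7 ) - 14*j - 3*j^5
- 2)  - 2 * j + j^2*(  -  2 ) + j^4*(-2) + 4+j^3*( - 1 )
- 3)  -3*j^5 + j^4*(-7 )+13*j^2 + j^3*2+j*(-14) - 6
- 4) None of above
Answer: 3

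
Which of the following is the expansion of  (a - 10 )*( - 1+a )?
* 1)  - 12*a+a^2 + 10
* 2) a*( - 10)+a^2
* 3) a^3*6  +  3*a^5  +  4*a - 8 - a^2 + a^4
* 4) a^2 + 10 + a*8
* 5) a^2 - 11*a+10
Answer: 5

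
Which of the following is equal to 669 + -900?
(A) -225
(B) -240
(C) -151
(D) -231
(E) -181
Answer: D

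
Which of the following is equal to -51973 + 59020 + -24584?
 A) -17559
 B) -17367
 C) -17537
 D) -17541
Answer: C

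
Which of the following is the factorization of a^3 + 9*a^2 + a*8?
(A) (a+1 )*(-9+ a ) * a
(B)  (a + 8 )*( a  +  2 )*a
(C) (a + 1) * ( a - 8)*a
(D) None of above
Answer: D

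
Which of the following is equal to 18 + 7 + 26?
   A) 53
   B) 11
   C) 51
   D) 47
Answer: C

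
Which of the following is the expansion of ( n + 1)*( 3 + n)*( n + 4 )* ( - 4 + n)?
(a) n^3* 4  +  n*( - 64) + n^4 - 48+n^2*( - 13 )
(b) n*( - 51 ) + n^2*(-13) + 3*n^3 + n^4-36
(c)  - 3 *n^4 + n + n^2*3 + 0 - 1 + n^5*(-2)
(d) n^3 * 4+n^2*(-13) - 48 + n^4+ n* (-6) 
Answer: a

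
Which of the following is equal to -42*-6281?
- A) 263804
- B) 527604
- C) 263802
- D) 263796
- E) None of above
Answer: C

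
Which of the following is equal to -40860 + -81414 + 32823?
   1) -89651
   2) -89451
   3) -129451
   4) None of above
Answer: 2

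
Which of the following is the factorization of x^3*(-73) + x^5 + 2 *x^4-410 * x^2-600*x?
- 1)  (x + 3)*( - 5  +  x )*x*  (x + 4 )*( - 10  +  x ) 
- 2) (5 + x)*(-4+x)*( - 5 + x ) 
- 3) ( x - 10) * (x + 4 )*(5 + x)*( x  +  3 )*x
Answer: 3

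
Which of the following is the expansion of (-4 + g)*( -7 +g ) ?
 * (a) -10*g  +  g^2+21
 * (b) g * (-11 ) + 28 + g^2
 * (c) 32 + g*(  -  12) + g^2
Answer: b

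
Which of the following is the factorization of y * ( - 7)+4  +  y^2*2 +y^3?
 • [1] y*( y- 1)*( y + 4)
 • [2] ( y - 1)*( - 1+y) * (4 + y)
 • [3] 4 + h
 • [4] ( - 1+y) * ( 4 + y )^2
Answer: 2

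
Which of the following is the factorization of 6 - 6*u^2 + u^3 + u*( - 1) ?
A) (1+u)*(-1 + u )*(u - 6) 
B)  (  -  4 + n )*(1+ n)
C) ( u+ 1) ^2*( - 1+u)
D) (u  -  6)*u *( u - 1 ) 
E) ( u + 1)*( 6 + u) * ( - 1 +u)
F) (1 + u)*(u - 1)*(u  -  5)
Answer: A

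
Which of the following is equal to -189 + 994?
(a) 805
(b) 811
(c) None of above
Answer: a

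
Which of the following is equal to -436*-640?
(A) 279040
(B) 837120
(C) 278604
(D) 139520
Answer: A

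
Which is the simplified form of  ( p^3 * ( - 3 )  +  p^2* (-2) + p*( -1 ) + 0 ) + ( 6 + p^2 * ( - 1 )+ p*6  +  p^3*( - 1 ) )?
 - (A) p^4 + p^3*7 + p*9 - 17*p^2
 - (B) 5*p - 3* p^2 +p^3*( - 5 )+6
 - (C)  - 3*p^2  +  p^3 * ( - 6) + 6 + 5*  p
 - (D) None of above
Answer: D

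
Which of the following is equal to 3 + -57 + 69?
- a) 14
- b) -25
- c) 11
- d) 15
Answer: d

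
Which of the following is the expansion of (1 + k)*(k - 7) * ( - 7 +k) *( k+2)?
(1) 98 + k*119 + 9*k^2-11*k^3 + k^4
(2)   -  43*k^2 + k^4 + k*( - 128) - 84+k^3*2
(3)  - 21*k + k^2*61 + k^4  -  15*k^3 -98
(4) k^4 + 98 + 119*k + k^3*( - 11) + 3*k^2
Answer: 1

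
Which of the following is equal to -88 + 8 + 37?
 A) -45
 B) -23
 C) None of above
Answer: C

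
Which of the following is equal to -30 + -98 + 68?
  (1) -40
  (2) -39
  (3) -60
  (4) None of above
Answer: 3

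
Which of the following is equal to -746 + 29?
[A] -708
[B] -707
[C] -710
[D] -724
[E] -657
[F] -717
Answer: F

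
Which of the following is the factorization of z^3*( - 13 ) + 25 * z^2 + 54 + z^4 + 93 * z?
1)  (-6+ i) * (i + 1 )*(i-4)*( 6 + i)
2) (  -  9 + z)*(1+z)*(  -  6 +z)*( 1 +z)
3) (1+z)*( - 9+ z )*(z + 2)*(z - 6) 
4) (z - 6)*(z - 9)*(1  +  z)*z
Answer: 2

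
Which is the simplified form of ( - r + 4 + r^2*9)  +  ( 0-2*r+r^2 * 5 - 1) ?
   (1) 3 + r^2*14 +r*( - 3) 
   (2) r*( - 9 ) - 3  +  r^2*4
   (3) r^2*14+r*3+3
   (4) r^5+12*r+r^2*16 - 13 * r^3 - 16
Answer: 1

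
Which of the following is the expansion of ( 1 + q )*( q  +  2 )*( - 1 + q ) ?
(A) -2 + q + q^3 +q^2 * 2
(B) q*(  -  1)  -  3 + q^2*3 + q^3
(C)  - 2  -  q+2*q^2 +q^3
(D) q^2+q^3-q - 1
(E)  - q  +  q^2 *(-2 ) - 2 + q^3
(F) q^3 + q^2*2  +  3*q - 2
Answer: C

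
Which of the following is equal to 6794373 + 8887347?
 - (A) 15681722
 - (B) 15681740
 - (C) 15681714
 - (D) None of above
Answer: D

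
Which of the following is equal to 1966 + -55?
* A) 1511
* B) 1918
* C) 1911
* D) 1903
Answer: C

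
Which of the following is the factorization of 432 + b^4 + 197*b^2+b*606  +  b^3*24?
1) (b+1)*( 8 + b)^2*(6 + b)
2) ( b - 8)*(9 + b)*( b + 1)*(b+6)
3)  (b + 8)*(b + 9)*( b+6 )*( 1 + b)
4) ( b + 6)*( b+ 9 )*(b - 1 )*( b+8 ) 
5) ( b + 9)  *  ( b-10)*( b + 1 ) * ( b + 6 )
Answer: 3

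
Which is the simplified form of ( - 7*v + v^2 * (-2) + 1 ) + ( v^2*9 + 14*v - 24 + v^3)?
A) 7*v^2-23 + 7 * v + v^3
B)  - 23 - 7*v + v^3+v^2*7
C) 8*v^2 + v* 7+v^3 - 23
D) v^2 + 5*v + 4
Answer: A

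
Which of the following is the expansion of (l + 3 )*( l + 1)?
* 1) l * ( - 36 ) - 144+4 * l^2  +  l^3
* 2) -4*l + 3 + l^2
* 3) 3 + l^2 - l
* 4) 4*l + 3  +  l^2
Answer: 4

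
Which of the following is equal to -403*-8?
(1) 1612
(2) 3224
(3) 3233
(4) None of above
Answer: 2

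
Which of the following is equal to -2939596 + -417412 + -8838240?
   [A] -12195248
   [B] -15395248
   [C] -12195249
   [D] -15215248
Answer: A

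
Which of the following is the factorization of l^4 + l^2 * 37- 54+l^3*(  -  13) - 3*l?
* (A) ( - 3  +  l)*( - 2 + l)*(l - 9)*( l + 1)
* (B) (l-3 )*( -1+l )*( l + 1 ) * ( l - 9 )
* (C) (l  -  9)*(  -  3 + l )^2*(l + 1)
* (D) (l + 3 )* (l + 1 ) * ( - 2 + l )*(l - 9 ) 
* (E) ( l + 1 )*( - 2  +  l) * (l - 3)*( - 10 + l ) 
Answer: A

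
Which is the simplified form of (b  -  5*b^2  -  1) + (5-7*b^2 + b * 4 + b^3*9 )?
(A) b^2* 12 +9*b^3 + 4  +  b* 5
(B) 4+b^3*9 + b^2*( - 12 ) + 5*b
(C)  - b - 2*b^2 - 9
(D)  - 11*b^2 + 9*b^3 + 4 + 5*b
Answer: B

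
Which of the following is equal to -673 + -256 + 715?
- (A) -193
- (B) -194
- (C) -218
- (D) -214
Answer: D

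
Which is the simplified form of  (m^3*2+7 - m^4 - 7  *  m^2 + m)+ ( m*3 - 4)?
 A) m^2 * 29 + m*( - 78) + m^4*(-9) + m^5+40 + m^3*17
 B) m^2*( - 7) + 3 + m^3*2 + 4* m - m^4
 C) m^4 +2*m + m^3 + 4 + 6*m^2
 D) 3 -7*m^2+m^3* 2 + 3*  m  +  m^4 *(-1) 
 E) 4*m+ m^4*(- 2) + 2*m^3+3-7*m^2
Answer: B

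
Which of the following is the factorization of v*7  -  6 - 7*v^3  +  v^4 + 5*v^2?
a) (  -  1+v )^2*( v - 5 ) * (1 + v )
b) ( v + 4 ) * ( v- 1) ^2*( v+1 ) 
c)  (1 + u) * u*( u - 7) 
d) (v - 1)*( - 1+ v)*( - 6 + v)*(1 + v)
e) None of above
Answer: d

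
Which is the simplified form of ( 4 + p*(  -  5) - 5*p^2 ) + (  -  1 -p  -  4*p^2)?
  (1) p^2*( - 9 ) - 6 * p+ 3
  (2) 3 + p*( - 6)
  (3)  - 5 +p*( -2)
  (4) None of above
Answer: 1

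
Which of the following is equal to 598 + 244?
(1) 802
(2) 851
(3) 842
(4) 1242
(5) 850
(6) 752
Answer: 3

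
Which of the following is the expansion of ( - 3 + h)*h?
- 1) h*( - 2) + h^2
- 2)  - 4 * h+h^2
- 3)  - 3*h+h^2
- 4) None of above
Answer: 3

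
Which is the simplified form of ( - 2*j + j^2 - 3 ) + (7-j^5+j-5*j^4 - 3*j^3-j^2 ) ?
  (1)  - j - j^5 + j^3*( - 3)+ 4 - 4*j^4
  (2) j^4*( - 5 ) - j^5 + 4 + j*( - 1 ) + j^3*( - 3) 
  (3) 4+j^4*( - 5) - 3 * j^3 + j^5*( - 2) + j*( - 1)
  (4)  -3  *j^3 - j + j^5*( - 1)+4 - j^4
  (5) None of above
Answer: 2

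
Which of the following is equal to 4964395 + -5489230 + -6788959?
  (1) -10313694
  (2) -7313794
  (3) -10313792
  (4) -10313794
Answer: 2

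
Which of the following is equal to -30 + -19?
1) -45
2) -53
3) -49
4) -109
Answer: 3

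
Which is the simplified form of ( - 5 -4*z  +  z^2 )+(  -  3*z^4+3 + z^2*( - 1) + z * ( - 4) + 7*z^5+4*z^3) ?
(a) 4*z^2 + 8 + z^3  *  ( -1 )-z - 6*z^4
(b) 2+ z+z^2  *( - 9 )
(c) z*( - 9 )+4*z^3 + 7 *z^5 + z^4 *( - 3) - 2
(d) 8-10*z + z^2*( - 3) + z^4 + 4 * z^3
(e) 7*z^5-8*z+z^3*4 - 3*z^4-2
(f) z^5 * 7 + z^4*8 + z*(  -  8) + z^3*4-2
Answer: e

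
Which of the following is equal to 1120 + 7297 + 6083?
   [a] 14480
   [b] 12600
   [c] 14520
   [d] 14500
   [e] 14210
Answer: d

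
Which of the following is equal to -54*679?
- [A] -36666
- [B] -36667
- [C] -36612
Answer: A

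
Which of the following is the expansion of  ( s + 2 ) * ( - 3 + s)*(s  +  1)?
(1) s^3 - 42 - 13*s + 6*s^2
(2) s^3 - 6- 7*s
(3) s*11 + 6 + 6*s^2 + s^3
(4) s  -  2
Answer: 2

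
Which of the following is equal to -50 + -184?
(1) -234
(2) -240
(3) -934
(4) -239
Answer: 1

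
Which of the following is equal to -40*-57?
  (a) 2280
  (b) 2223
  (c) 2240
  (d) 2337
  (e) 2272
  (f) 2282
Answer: a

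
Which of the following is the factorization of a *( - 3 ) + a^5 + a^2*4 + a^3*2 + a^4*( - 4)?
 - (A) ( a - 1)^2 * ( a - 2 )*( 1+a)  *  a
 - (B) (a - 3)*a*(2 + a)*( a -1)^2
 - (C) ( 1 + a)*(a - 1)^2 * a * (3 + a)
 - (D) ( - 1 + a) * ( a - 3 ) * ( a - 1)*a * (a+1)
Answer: D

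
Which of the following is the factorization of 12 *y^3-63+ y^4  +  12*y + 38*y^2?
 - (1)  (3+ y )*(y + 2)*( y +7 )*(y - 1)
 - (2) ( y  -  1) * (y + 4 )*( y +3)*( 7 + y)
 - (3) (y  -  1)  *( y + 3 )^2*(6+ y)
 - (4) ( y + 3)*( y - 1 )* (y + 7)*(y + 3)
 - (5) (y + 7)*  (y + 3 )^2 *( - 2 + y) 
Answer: 4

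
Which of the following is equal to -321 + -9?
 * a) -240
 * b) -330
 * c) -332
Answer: b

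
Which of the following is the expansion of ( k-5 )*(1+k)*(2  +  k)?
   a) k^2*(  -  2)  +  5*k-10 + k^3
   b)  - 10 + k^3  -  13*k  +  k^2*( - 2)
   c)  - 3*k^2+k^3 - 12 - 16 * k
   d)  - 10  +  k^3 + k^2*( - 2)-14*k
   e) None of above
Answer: b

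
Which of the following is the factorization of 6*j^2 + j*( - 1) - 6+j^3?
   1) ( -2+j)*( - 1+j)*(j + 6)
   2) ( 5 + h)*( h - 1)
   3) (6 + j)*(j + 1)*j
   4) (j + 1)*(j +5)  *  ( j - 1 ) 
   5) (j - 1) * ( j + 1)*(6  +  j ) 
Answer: 5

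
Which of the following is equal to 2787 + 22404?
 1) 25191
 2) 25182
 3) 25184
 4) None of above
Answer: 1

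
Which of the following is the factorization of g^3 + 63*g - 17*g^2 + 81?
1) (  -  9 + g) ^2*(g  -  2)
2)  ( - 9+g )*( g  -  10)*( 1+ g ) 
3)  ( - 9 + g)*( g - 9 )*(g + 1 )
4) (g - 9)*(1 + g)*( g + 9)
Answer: 3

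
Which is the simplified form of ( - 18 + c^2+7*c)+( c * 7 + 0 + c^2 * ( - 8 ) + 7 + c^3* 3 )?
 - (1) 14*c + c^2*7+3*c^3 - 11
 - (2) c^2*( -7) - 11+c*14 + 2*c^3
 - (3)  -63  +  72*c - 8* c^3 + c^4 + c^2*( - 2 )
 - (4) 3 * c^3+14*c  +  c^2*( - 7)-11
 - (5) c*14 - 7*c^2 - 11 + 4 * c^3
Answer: 4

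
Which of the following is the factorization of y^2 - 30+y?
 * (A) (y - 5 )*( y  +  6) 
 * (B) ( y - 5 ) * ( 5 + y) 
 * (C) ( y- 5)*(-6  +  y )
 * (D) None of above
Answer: A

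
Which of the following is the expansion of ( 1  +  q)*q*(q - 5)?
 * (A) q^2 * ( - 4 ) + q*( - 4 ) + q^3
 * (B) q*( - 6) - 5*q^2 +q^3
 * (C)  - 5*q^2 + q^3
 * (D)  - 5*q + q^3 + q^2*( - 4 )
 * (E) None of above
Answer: D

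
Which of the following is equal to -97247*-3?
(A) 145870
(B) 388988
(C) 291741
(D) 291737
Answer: C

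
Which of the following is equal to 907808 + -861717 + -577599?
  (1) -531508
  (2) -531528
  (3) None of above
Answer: 1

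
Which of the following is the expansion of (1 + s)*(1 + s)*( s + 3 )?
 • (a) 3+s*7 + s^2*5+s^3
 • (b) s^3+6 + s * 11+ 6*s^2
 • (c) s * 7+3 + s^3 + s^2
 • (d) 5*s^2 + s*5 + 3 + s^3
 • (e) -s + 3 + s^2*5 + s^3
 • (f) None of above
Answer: a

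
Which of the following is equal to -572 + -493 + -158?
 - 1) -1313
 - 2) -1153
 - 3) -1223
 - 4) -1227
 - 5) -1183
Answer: 3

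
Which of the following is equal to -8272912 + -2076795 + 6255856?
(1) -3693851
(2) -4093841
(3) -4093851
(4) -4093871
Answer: 3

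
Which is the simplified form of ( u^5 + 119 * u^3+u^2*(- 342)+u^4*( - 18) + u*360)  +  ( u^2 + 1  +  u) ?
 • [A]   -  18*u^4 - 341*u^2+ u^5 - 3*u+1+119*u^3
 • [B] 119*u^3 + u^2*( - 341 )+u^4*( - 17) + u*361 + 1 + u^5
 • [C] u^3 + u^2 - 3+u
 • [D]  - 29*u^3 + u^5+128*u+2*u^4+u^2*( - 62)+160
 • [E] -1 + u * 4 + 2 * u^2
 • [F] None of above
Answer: F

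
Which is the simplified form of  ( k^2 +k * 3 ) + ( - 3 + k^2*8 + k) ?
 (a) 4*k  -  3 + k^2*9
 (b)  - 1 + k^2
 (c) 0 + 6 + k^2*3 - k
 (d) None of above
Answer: a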